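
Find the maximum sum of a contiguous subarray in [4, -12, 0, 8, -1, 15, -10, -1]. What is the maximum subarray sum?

Using Kadane's algorithm on [4, -12, 0, 8, -1, 15, -10, -1]:

Scanning through the array:
Position 1 (value -12): max_ending_here = -8, max_so_far = 4
Position 2 (value 0): max_ending_here = 0, max_so_far = 4
Position 3 (value 8): max_ending_here = 8, max_so_far = 8
Position 4 (value -1): max_ending_here = 7, max_so_far = 8
Position 5 (value 15): max_ending_here = 22, max_so_far = 22
Position 6 (value -10): max_ending_here = 12, max_so_far = 22
Position 7 (value -1): max_ending_here = 11, max_so_far = 22

Maximum subarray: [0, 8, -1, 15]
Maximum sum: 22

The maximum subarray is [0, 8, -1, 15] with sum 22. This subarray runs from index 2 to index 5.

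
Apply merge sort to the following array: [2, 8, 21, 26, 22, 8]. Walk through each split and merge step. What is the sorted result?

Merge sort trace:

Split: [2, 8, 21, 26, 22, 8] -> [2, 8, 21] and [26, 22, 8]
  Split: [2, 8, 21] -> [2] and [8, 21]
    Split: [8, 21] -> [8] and [21]
    Merge: [8] + [21] -> [8, 21]
  Merge: [2] + [8, 21] -> [2, 8, 21]
  Split: [26, 22, 8] -> [26] and [22, 8]
    Split: [22, 8] -> [22] and [8]
    Merge: [22] + [8] -> [8, 22]
  Merge: [26] + [8, 22] -> [8, 22, 26]
Merge: [2, 8, 21] + [8, 22, 26] -> [2, 8, 8, 21, 22, 26]

Final sorted array: [2, 8, 8, 21, 22, 26]

The merge sort proceeds by recursively splitting the array and merging sorted halves.
After all merges, the sorted array is [2, 8, 8, 21, 22, 26].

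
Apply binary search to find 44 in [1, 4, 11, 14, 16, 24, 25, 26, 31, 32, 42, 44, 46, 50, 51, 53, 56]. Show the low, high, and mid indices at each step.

Binary search for 44 in [1, 4, 11, 14, 16, 24, 25, 26, 31, 32, 42, 44, 46, 50, 51, 53, 56]:

lo=0, hi=16, mid=8, arr[mid]=31 -> 31 < 44, search right half
lo=9, hi=16, mid=12, arr[mid]=46 -> 46 > 44, search left half
lo=9, hi=11, mid=10, arr[mid]=42 -> 42 < 44, search right half
lo=11, hi=11, mid=11, arr[mid]=44 -> Found target at index 11!

Binary search finds 44 at index 11 after 4 comparisons. The search repeatedly halves the search space by comparing with the middle element.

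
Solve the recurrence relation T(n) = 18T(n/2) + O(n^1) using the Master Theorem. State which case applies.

Master Theorem for T(n) = 18T(n/2) + O(n^1):

a = 18, b = 2, c = 1
log_b(a) = log_2(18) = 4.1699

Case 1: c = 1 < log_2(18) = 4.1699
T(n) = O(n^(log_2 18))

For T(n) = 18T(n/2) + O(n^1): log_2(18) = 4.1699. This is Case 1 of the Master Theorem (c < log_b(a), work dominated by leaves), giving O(n^(log_2 18)).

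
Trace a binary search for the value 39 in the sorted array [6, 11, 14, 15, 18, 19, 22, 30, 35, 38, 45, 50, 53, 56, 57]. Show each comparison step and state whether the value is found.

Binary search for 39 in [6, 11, 14, 15, 18, 19, 22, 30, 35, 38, 45, 50, 53, 56, 57]:

lo=0, hi=14, mid=7, arr[mid]=30 -> 30 < 39, search right half
lo=8, hi=14, mid=11, arr[mid]=50 -> 50 > 39, search left half
lo=8, hi=10, mid=9, arr[mid]=38 -> 38 < 39, search right half
lo=10, hi=10, mid=10, arr[mid]=45 -> 45 > 39, search left half
lo=10 > hi=9, target 39 not found

Binary search determines that 39 is not in the array after 4 comparisons. The search space was exhausted without finding the target.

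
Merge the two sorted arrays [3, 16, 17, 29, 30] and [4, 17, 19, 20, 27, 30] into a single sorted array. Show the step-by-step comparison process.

Merging process:

Compare 3 vs 4: take 3 from left. Merged: [3]
Compare 16 vs 4: take 4 from right. Merged: [3, 4]
Compare 16 vs 17: take 16 from left. Merged: [3, 4, 16]
Compare 17 vs 17: take 17 from left. Merged: [3, 4, 16, 17]
Compare 29 vs 17: take 17 from right. Merged: [3, 4, 16, 17, 17]
Compare 29 vs 19: take 19 from right. Merged: [3, 4, 16, 17, 17, 19]
Compare 29 vs 20: take 20 from right. Merged: [3, 4, 16, 17, 17, 19, 20]
Compare 29 vs 27: take 27 from right. Merged: [3, 4, 16, 17, 17, 19, 20, 27]
Compare 29 vs 30: take 29 from left. Merged: [3, 4, 16, 17, 17, 19, 20, 27, 29]
Compare 30 vs 30: take 30 from left. Merged: [3, 4, 16, 17, 17, 19, 20, 27, 29, 30]
Append remaining from right: [30]. Merged: [3, 4, 16, 17, 17, 19, 20, 27, 29, 30, 30]

Final merged array: [3, 4, 16, 17, 17, 19, 20, 27, 29, 30, 30]
Total comparisons: 10

The merged array is [3, 4, 16, 17, 17, 19, 20, 27, 29, 30, 30], requiring 10 comparisons. The merge step runs in O(n) time where n is the total number of elements.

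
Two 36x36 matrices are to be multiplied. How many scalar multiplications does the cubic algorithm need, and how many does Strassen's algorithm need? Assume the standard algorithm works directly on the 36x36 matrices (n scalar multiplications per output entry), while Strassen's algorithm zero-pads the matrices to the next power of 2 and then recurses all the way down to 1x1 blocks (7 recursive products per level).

Matrix multiplication for 36x36 matrices:

Strassen's algorithm requires power-of-2 dimensions. Pad 36x36 to 64x64 (next power of 2).

Standard algorithm: 36^3 = 46656 multiplications
Strassen's algorithm: 7^(log2(64)) = 7^6 = 117649 multiplications
Difference: 46656 - 117649 = -70993 (Strassen uses MORE here due to padding overhead — for small or just-over-power-of-2 n, padding can outweigh the per-level savings)

Standard: 46656 multiplications (36^3). Strassen: 117649 multiplications (7^6, after padding to 64x64). Strassen reduces 8 recursive multiplications to 7 at each level.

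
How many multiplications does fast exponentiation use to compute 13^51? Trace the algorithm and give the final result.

Computing 13^51 by squaring (build up from 13^1; each line after the first costs one multiplication):

13^1 = 13
13^2 = (13^1)^2 = 13^2 = 169
13^3 = 13 * 13^2 = 13 * 169 = 2197
13^6 = (13^3)^2 = 2197^2 = 4826809
13^12 = (13^6)^2 = 4826809^2 = 23298085122481
13^24 = (13^12)^2 = 23298085122481^2 = 542800770374370512771595361
13^25 = 13 * 13^24 = 13 * 542800770374370512771595361 = 7056410014866816666030739693
13^50 = (13^25)^2 = 7056410014866816666030739693^2 = 49792922297912707801714181535533618316401192004725734249
13^51 = 13 * 13^50 = 13 * 49792922297912707801714181535533618316401192004725734249 = 647307989872865201422284359961937038113215496061434545237

Result: 647307989872865201422284359961937038113215496061434545237
Multiplications needed: 8 (8 lines after 13^1)

13^51 = 647307989872865201422284359961937038113215496061434545237. Using exponentiation by squaring, this requires 8 multiplications. The key idea: if the exponent is even, square the half-power; if odd, multiply by the base once.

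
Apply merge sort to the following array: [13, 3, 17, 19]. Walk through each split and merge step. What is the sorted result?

Merge sort trace:

Split: [13, 3, 17, 19] -> [13, 3] and [17, 19]
  Split: [13, 3] -> [13] and [3]
  Merge: [13] + [3] -> [3, 13]
  Split: [17, 19] -> [17] and [19]
  Merge: [17] + [19] -> [17, 19]
Merge: [3, 13] + [17, 19] -> [3, 13, 17, 19]

Final sorted array: [3, 13, 17, 19]

The merge sort proceeds by recursively splitting the array and merging sorted halves.
After all merges, the sorted array is [3, 13, 17, 19].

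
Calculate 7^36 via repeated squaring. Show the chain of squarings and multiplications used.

Computing 7^36 by squaring (build up from 7^1; each line after the first costs one multiplication):

7^1 = 7
7^2 = (7^1)^2 = 7^2 = 49
7^4 = (7^2)^2 = 49^2 = 2401
7^8 = (7^4)^2 = 2401^2 = 5764801
7^9 = 7 * 7^8 = 7 * 5764801 = 40353607
7^18 = (7^9)^2 = 40353607^2 = 1628413597910449
7^36 = (7^18)^2 = 1628413597910449^2 = 2651730845859653471779023381601

Result: 2651730845859653471779023381601
Multiplications needed: 6 (6 lines after 7^1)

7^36 = 2651730845859653471779023381601. Using exponentiation by squaring, this requires 6 multiplications. The key idea: if the exponent is even, square the half-power; if odd, multiply by the base once.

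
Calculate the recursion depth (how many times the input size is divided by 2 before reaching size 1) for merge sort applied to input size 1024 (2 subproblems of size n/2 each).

For divide and conquer with division factor 2:

Problem sizes at each level:
Level 0: 1024
Level 1: 512
Level 2: 256
Level 3: 128
Level 4: 64
Level 5: 32
Level 6: 16
Level 7: 8
Level 8: 4
Level 9: 2
Level 10: 1

The root is level 0 and the size-1 base case is level 10 (the tree spans levels 0 through 10, i.e. 11 levels counting the root), so the depth is the number of divisions: log_2(1024) = 10

The recursion tree depth is log_2(1024) = 10. At each level, the problem size is divided by 2, so it takes 10 divisions to reduce to a base case of size 1. The algorithm makes 2 recursive calls at each level.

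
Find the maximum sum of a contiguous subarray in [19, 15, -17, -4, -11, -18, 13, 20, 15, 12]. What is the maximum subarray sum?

Using Kadane's algorithm on [19, 15, -17, -4, -11, -18, 13, 20, 15, 12]:

Scanning through the array:
Position 1 (value 15): max_ending_here = 34, max_so_far = 34
Position 2 (value -17): max_ending_here = 17, max_so_far = 34
Position 3 (value -4): max_ending_here = 13, max_so_far = 34
Position 4 (value -11): max_ending_here = 2, max_so_far = 34
Position 5 (value -18): max_ending_here = -16, max_so_far = 34
Position 6 (value 13): max_ending_here = 13, max_so_far = 34
Position 7 (value 20): max_ending_here = 33, max_so_far = 34
Position 8 (value 15): max_ending_here = 48, max_so_far = 48
Position 9 (value 12): max_ending_here = 60, max_so_far = 60

Maximum subarray: [13, 20, 15, 12]
Maximum sum: 60

The maximum subarray is [13, 20, 15, 12] with sum 60. This subarray runs from index 6 to index 9.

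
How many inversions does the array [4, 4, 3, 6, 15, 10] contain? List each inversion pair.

Finding inversions in [4, 4, 3, 6, 15, 10]:

(0, 2): arr[0]=4 > arr[2]=3
(1, 2): arr[1]=4 > arr[2]=3
(4, 5): arr[4]=15 > arr[5]=10

Total inversions: 3

The array has 3 inversion(s): (0,2), (1,2), (4,5). Each pair (i,j) satisfies i < j and arr[i] > arr[j].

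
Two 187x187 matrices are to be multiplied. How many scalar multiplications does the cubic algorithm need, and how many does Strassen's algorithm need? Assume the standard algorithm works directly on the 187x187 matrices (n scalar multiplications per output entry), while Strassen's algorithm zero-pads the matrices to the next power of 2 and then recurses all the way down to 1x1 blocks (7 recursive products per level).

Matrix multiplication for 187x187 matrices:

Strassen's algorithm requires power-of-2 dimensions. Pad 187x187 to 256x256 (next power of 2).

Standard algorithm: 187^3 = 6539203 multiplications
Strassen's algorithm: 7^(log2(256)) = 7^8 = 5764801 multiplications
Savings: 6539203 - 5764801 = 774402 multiplications

Standard: 6539203 multiplications (187^3). Strassen: 5764801 multiplications (7^8, after padding to 256x256). Strassen reduces 8 recursive multiplications to 7 at each level.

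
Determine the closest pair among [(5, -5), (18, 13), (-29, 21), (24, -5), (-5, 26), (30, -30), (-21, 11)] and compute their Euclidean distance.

Computing all pairwise distances among 7 points:

d((5, -5), (18, 13)) = 22.2036
d((5, -5), (-29, 21)) = 42.8019
d((5, -5), (24, -5)) = 19.0
d((5, -5), (-5, 26)) = 32.573
d((5, -5), (30, -30)) = 35.3553
d((5, -5), (-21, 11)) = 30.5287
d((18, 13), (-29, 21)) = 47.676
d((18, 13), (24, -5)) = 18.9737
d((18, 13), (-5, 26)) = 26.4197
d((18, 13), (30, -30)) = 44.643
d((18, 13), (-21, 11)) = 39.0512
d((-29, 21), (24, -5)) = 59.0339
d((-29, 21), (-5, 26)) = 24.5153
d((-29, 21), (30, -30)) = 77.9872
d((-29, 21), (-21, 11)) = 12.8062 <-- minimum
d((24, -5), (-5, 26)) = 42.45
d((24, -5), (30, -30)) = 25.7099
d((24, -5), (-21, 11)) = 47.7598
d((-5, 26), (30, -30)) = 66.0379
d((-5, 26), (-21, 11)) = 21.9317
d((30, -30), (-21, 11)) = 65.437

Closest pair: (-29, 21) and (-21, 11) with distance 12.8062

The closest pair is (-29, 21) and (-21, 11) with Euclidean distance 12.8062. For 7 points, brute-force pairwise comparison is shown above. For large n, the divide-and-conquer algorithm (sort by x, recurse on halves, check the dividing strip) achieves O(n log n).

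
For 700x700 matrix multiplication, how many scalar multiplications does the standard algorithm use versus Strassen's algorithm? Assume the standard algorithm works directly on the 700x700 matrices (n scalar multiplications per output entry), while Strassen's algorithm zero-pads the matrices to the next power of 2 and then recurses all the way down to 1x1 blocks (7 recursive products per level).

Matrix multiplication for 700x700 matrices:

Strassen's algorithm requires power-of-2 dimensions. Pad 700x700 to 1024x1024 (next power of 2).

Standard algorithm: 700^3 = 343000000 multiplications
Strassen's algorithm: 7^(log2(1024)) = 7^10 = 282475249 multiplications
Savings: 343000000 - 282475249 = 60524751 multiplications

Standard: 343000000 multiplications (700^3). Strassen: 282475249 multiplications (7^10, after padding to 1024x1024). Strassen reduces 8 recursive multiplications to 7 at each level.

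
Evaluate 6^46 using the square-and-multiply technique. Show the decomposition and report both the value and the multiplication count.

Computing 6^46 by squaring (build up from 6^1; each line after the first costs one multiplication):

6^1 = 6
6^2 = (6^1)^2 = 6^2 = 36
6^4 = (6^2)^2 = 36^2 = 1296
6^5 = 6 * 6^4 = 6 * 1296 = 7776
6^10 = (6^5)^2 = 7776^2 = 60466176
6^11 = 6 * 6^10 = 6 * 60466176 = 362797056
6^22 = (6^11)^2 = 362797056^2 = 131621703842267136
6^23 = 6 * 6^22 = 6 * 131621703842267136 = 789730223053602816
6^46 = (6^23)^2 = 789730223053602816^2 = 623673825204293256669089197883129856

Result: 623673825204293256669089197883129856
Multiplications needed: 8 (8 lines after 6^1)

6^46 = 623673825204293256669089197883129856. Using exponentiation by squaring, this requires 8 multiplications. The key idea: if the exponent is even, square the half-power; if odd, multiply by the base once.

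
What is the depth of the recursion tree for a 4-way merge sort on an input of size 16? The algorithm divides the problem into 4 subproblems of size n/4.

For divide and conquer with division factor 4:

Problem sizes at each level:
Level 0: 16
Level 1: 4
Level 2: 1

The root is level 0 and the size-1 base case is level 2 (the tree spans levels 0 through 2, i.e. 3 levels counting the root), so the depth is the number of divisions: log_4(16) = 2

The recursion tree depth is log_4(16) = 2. At each level, the problem size is divided by 4, so it takes 2 divisions to reduce to a base case of size 1. The algorithm makes 4 recursive calls at each level.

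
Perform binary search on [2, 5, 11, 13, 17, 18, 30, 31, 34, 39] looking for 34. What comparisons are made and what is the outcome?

Binary search for 34 in [2, 5, 11, 13, 17, 18, 30, 31, 34, 39]:

lo=0, hi=9, mid=4, arr[mid]=17 -> 17 < 34, search right half
lo=5, hi=9, mid=7, arr[mid]=31 -> 31 < 34, search right half
lo=8, hi=9, mid=8, arr[mid]=34 -> Found target at index 8!

Binary search finds 34 at index 8 after 3 comparisons. The search repeatedly halves the search space by comparing with the middle element.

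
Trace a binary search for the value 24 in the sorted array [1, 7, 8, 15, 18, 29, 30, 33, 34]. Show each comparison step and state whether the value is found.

Binary search for 24 in [1, 7, 8, 15, 18, 29, 30, 33, 34]:

lo=0, hi=8, mid=4, arr[mid]=18 -> 18 < 24, search right half
lo=5, hi=8, mid=6, arr[mid]=30 -> 30 > 24, search left half
lo=5, hi=5, mid=5, arr[mid]=29 -> 29 > 24, search left half
lo=5 > hi=4, target 24 not found

Binary search determines that 24 is not in the array after 3 comparisons. The search space was exhausted without finding the target.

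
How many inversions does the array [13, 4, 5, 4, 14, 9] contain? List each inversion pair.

Finding inversions in [13, 4, 5, 4, 14, 9]:

(0, 1): arr[0]=13 > arr[1]=4
(0, 2): arr[0]=13 > arr[2]=5
(0, 3): arr[0]=13 > arr[3]=4
(0, 5): arr[0]=13 > arr[5]=9
(2, 3): arr[2]=5 > arr[3]=4
(4, 5): arr[4]=14 > arr[5]=9

Total inversions: 6

The array has 6 inversion(s): (0,1), (0,2), (0,3), (0,5), (2,3), (4,5). Each pair (i,j) satisfies i < j and arr[i] > arr[j].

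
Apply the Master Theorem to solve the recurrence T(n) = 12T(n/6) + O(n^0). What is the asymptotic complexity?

Master Theorem for T(n) = 12T(n/6) + O(n^0):

a = 12, b = 6, c = 0
log_b(a) = log_6(12) = 1.3869

Case 1: c = 0 < log_6(12) = 1.3869
T(n) = O(n^(log_6 12))

For T(n) = 12T(n/6) + O(n^0): log_6(12) = 1.3869. This is Case 1 of the Master Theorem (c < log_b(a), work dominated by leaves), giving O(n^(log_6 12)).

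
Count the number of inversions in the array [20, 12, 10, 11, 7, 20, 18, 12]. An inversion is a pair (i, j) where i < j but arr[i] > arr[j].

Finding inversions in [20, 12, 10, 11, 7, 20, 18, 12]:

(0, 1): arr[0]=20 > arr[1]=12
(0, 2): arr[0]=20 > arr[2]=10
(0, 3): arr[0]=20 > arr[3]=11
(0, 4): arr[0]=20 > arr[4]=7
(0, 6): arr[0]=20 > arr[6]=18
(0, 7): arr[0]=20 > arr[7]=12
(1, 2): arr[1]=12 > arr[2]=10
(1, 3): arr[1]=12 > arr[3]=11
(1, 4): arr[1]=12 > arr[4]=7
(2, 4): arr[2]=10 > arr[4]=7
(3, 4): arr[3]=11 > arr[4]=7
(5, 6): arr[5]=20 > arr[6]=18
(5, 7): arr[5]=20 > arr[7]=12
(6, 7): arr[6]=18 > arr[7]=12

Total inversions: 14

The array has 14 inversion(s): (0,1), (0,2), (0,3), (0,4), (0,6), (0,7), (1,2), (1,3), (1,4), (2,4), (3,4), (5,6), (5,7), (6,7). Each pair (i,j) satisfies i < j and arr[i] > arr[j].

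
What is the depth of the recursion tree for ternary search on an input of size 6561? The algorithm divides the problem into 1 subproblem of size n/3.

For divide and conquer with division factor 3:

Problem sizes at each level:
Level 0: 6561
Level 1: 2187
Level 2: 729
Level 3: 243
Level 4: 81
Level 5: 27
Level 6: 9
Level 7: 3
Level 8: 1

The root is level 0 and the size-1 base case is level 8 (the tree spans levels 0 through 8, i.e. 9 levels counting the root), so the depth is the number of divisions: log_3(6561) = 8

The recursion tree depth is log_3(6561) = 8. At each level, the problem size is divided by 3, so it takes 8 divisions to reduce to a base case of size 1. The algorithm makes 1 recursive call at each level.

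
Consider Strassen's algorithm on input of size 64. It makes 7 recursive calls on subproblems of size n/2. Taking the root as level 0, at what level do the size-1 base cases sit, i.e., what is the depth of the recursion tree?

For divide and conquer with division factor 2:

Problem sizes at each level:
Level 0: 64
Level 1: 32
Level 2: 16
Level 3: 8
Level 4: 4
Level 5: 2
Level 6: 1

The root is level 0 and the size-1 base case is level 6 (the tree spans levels 0 through 6, i.e. 7 levels counting the root), so the depth is the number of divisions: log_2(64) = 6

The recursion tree depth is log_2(64) = 6. At each level, the problem size is divided by 2, so it takes 6 divisions to reduce to a base case of size 1. The algorithm makes 7 recursive calls at each level.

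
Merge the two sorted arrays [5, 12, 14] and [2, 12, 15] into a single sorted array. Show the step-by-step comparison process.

Merging process:

Compare 5 vs 2: take 2 from right. Merged: [2]
Compare 5 vs 12: take 5 from left. Merged: [2, 5]
Compare 12 vs 12: take 12 from left. Merged: [2, 5, 12]
Compare 14 vs 12: take 12 from right. Merged: [2, 5, 12, 12]
Compare 14 vs 15: take 14 from left. Merged: [2, 5, 12, 12, 14]
Append remaining from right: [15]. Merged: [2, 5, 12, 12, 14, 15]

Final merged array: [2, 5, 12, 12, 14, 15]
Total comparisons: 5

The merged array is [2, 5, 12, 12, 14, 15], requiring 5 comparisons. The merge step runs in O(n) time where n is the total number of elements.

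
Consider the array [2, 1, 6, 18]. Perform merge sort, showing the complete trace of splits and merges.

Merge sort trace:

Split: [2, 1, 6, 18] -> [2, 1] and [6, 18]
  Split: [2, 1] -> [2] and [1]
  Merge: [2] + [1] -> [1, 2]
  Split: [6, 18] -> [6] and [18]
  Merge: [6] + [18] -> [6, 18]
Merge: [1, 2] + [6, 18] -> [1, 2, 6, 18]

Final sorted array: [1, 2, 6, 18]

The merge sort proceeds by recursively splitting the array and merging sorted halves.
After all merges, the sorted array is [1, 2, 6, 18].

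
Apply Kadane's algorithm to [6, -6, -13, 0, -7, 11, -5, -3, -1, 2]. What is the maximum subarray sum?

Using Kadane's algorithm on [6, -6, -13, 0, -7, 11, -5, -3, -1, 2]:

Scanning through the array:
Position 1 (value -6): max_ending_here = 0, max_so_far = 6
Position 2 (value -13): max_ending_here = -13, max_so_far = 6
Position 3 (value 0): max_ending_here = 0, max_so_far = 6
Position 4 (value -7): max_ending_here = -7, max_so_far = 6
Position 5 (value 11): max_ending_here = 11, max_so_far = 11
Position 6 (value -5): max_ending_here = 6, max_so_far = 11
Position 7 (value -3): max_ending_here = 3, max_so_far = 11
Position 8 (value -1): max_ending_here = 2, max_so_far = 11
Position 9 (value 2): max_ending_here = 4, max_so_far = 11

Maximum subarray: [11]
Maximum sum: 11

The maximum subarray is [11] with sum 11. This subarray runs from index 5 to index 5.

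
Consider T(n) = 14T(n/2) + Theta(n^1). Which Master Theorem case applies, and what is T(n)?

Master Theorem for T(n) = 14T(n/2) + O(n^1):

a = 14, b = 2, c = 1
log_b(a) = log_2(14) = 3.8074

Case 1: c = 1 < log_2(14) = 3.8074
T(n) = O(n^(log_2 14))

For T(n) = 14T(n/2) + O(n^1): log_2(14) = 3.8074. This is Case 1 of the Master Theorem (c < log_b(a), work dominated by leaves), giving O(n^(log_2 14)).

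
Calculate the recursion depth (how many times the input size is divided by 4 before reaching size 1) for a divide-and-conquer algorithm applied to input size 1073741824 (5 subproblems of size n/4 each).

For divide and conquer with division factor 4:

Problem sizes at each level:
Level 0: 1073741824
Level 1: 268435456
Level 2: 67108864
Level 3: 16777216
Level 4: 4194304
Level 5: 1048576
Level 6: 262144
Level 7: 65536
Level 8: 16384
Level 9: 4096
Level 10: 1024
Level 11: 256
Level 12: 64
Level 13: 16
Level 14: 4
Level 15: 1

The root is level 0 and the size-1 base case is level 15 (the tree spans levels 0 through 15, i.e. 16 levels counting the root), so the depth is the number of divisions: log_4(1073741824) = 15

The recursion tree depth is log_4(1073741824) = 15. At each level, the problem size is divided by 4, so it takes 15 divisions to reduce to a base case of size 1. The algorithm makes 5 recursive calls at each level.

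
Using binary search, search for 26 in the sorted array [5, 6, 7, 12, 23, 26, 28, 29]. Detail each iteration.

Binary search for 26 in [5, 6, 7, 12, 23, 26, 28, 29]:

lo=0, hi=7, mid=3, arr[mid]=12 -> 12 < 26, search right half
lo=4, hi=7, mid=5, arr[mid]=26 -> Found target at index 5!

Binary search finds 26 at index 5 after 2 comparisons. The search repeatedly halves the search space by comparing with the middle element.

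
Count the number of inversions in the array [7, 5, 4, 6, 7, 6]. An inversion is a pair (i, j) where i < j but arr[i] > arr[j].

Finding inversions in [7, 5, 4, 6, 7, 6]:

(0, 1): arr[0]=7 > arr[1]=5
(0, 2): arr[0]=7 > arr[2]=4
(0, 3): arr[0]=7 > arr[3]=6
(0, 5): arr[0]=7 > arr[5]=6
(1, 2): arr[1]=5 > arr[2]=4
(4, 5): arr[4]=7 > arr[5]=6

Total inversions: 6

The array has 6 inversion(s): (0,1), (0,2), (0,3), (0,5), (1,2), (4,5). Each pair (i,j) satisfies i < j and arr[i] > arr[j].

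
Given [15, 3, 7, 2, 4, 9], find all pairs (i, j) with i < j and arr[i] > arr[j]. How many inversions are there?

Finding inversions in [15, 3, 7, 2, 4, 9]:

(0, 1): arr[0]=15 > arr[1]=3
(0, 2): arr[0]=15 > arr[2]=7
(0, 3): arr[0]=15 > arr[3]=2
(0, 4): arr[0]=15 > arr[4]=4
(0, 5): arr[0]=15 > arr[5]=9
(1, 3): arr[1]=3 > arr[3]=2
(2, 3): arr[2]=7 > arr[3]=2
(2, 4): arr[2]=7 > arr[4]=4

Total inversions: 8

The array has 8 inversion(s): (0,1), (0,2), (0,3), (0,4), (0,5), (1,3), (2,3), (2,4). Each pair (i,j) satisfies i < j and arr[i] > arr[j].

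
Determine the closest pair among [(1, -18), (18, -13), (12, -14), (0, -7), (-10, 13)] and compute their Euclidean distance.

Computing all pairwise distances among 5 points:

d((1, -18), (18, -13)) = 17.72
d((1, -18), (12, -14)) = 11.7047
d((1, -18), (0, -7)) = 11.0454
d((1, -18), (-10, 13)) = 32.8938
d((18, -13), (12, -14)) = 6.0828 <-- minimum
d((18, -13), (0, -7)) = 18.9737
d((18, -13), (-10, 13)) = 38.2099
d((12, -14), (0, -7)) = 13.8924
d((12, -14), (-10, 13)) = 34.8281
d((0, -7), (-10, 13)) = 22.3607

Closest pair: (18, -13) and (12, -14) with distance 6.0828

The closest pair is (18, -13) and (12, -14) with Euclidean distance 6.0828. For 5 points, brute-force pairwise comparison is shown above. For large n, the divide-and-conquer algorithm (sort by x, recurse on halves, check the dividing strip) achieves O(n log n).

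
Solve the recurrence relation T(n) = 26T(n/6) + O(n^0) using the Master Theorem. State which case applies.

Master Theorem for T(n) = 26T(n/6) + O(n^0):

a = 26, b = 6, c = 0
log_b(a) = log_6(26) = 1.8184

Case 1: c = 0 < log_6(26) = 1.8184
T(n) = O(n^(log_6 26))

For T(n) = 26T(n/6) + O(n^0): log_6(26) = 1.8184. This is Case 1 of the Master Theorem (c < log_b(a), work dominated by leaves), giving O(n^(log_6 26)).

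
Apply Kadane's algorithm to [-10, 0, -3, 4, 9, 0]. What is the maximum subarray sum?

Using Kadane's algorithm on [-10, 0, -3, 4, 9, 0]:

Scanning through the array:
Position 1 (value 0): max_ending_here = 0, max_so_far = 0
Position 2 (value -3): max_ending_here = -3, max_so_far = 0
Position 3 (value 4): max_ending_here = 4, max_so_far = 4
Position 4 (value 9): max_ending_here = 13, max_so_far = 13
Position 5 (value 0): max_ending_here = 13, max_so_far = 13

Maximum subarray: [4, 9]
Maximum sum: 13

The maximum subarray is [4, 9] with sum 13. This subarray runs from index 3 to index 4.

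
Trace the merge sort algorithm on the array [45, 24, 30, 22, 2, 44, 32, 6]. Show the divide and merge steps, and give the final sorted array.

Merge sort trace:

Split: [45, 24, 30, 22, 2, 44, 32, 6] -> [45, 24, 30, 22] and [2, 44, 32, 6]
  Split: [45, 24, 30, 22] -> [45, 24] and [30, 22]
    Split: [45, 24] -> [45] and [24]
    Merge: [45] + [24] -> [24, 45]
    Split: [30, 22] -> [30] and [22]
    Merge: [30] + [22] -> [22, 30]
  Merge: [24, 45] + [22, 30] -> [22, 24, 30, 45]
  Split: [2, 44, 32, 6] -> [2, 44] and [32, 6]
    Split: [2, 44] -> [2] and [44]
    Merge: [2] + [44] -> [2, 44]
    Split: [32, 6] -> [32] and [6]
    Merge: [32] + [6] -> [6, 32]
  Merge: [2, 44] + [6, 32] -> [2, 6, 32, 44]
Merge: [22, 24, 30, 45] + [2, 6, 32, 44] -> [2, 6, 22, 24, 30, 32, 44, 45]

Final sorted array: [2, 6, 22, 24, 30, 32, 44, 45]

The merge sort proceeds by recursively splitting the array and merging sorted halves.
After all merges, the sorted array is [2, 6, 22, 24, 30, 32, 44, 45].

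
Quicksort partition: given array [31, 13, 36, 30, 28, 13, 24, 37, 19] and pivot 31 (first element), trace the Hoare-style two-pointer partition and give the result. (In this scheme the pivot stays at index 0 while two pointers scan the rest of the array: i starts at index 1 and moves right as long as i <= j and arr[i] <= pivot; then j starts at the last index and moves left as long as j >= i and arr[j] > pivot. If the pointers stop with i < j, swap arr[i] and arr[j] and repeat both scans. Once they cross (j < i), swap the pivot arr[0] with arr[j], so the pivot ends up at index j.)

Hoare-style two-pointer partition with pivot = 31:

Initial array: [31, 13, 36, 30, 28, 13, 24, 37, 19]

Pointers start at i = 1, j = 8.
i stops at index 2 (arr[2]=36 > 31), j stops at index 8 (arr[8]=19 <= 31): swap arr[2] and arr[8], array becomes [31, 13, 19, 30, 28, 13, 24, 37, 36]
i ends at 7, j ends at 6: the pointers have crossed (j < i), so scanning stops.

Swap pivot arr[0] with arr[6] to place pivot at position 6: [24, 13, 19, 30, 28, 13, 31, 37, 36]
Pivot position: 6

After partitioning with pivot 31, the array becomes [24, 13, 19, 30, 28, 13, 31, 37, 36]. The pivot is placed at index 6. All elements to the left of the pivot are <= 31, and all elements to the right are > 31.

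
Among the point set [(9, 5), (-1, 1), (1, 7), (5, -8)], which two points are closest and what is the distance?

Computing all pairwise distances among 4 points:

d((9, 5), (-1, 1)) = 10.7703
d((9, 5), (1, 7)) = 8.2462
d((9, 5), (5, -8)) = 13.6015
d((-1, 1), (1, 7)) = 6.3246 <-- minimum
d((-1, 1), (5, -8)) = 10.8167
d((1, 7), (5, -8)) = 15.5242

Closest pair: (-1, 1) and (1, 7) with distance 6.3246

The closest pair is (-1, 1) and (1, 7) with Euclidean distance 6.3246. For 4 points, brute-force pairwise comparison is shown above. For large n, the divide-and-conquer algorithm (sort by x, recurse on halves, check the dividing strip) achieves O(n log n).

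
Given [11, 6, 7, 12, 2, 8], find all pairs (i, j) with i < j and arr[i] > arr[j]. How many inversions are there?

Finding inversions in [11, 6, 7, 12, 2, 8]:

(0, 1): arr[0]=11 > arr[1]=6
(0, 2): arr[0]=11 > arr[2]=7
(0, 4): arr[0]=11 > arr[4]=2
(0, 5): arr[0]=11 > arr[5]=8
(1, 4): arr[1]=6 > arr[4]=2
(2, 4): arr[2]=7 > arr[4]=2
(3, 4): arr[3]=12 > arr[4]=2
(3, 5): arr[3]=12 > arr[5]=8

Total inversions: 8

The array has 8 inversion(s): (0,1), (0,2), (0,4), (0,5), (1,4), (2,4), (3,4), (3,5). Each pair (i,j) satisfies i < j and arr[i] > arr[j].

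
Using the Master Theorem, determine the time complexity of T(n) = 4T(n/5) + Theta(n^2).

Master Theorem for T(n) = 4T(n/5) + O(n^2):

a = 4, b = 5, c = 2
log_b(a) = log_5(4) = 0.8614

Case 3: c = 2 > log_5(4) = 0.8614
T(n) = O(n^2) = O(n^2)

For T(n) = 4T(n/5) + O(n^2): log_5(4) = 0.8614. This is Case 3 of the Master Theorem (c > log_b(a), work dominated by root), giving O(n^2).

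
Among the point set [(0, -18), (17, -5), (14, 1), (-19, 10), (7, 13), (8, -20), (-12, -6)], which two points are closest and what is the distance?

Computing all pairwise distances among 7 points:

d((0, -18), (17, -5)) = 21.4009
d((0, -18), (14, 1)) = 23.6008
d((0, -18), (-19, 10)) = 33.8378
d((0, -18), (7, 13)) = 31.7805
d((0, -18), (8, -20)) = 8.2462
d((0, -18), (-12, -6)) = 16.9706
d((17, -5), (14, 1)) = 6.7082 <-- minimum
d((17, -5), (-19, 10)) = 39.0
d((17, -5), (7, 13)) = 20.5913
d((17, -5), (8, -20)) = 17.4929
d((17, -5), (-12, -6)) = 29.0172
d((14, 1), (-19, 10)) = 34.2053
d((14, 1), (7, 13)) = 13.8924
d((14, 1), (8, -20)) = 21.8403
d((14, 1), (-12, -6)) = 26.9258
d((-19, 10), (7, 13)) = 26.1725
d((-19, 10), (8, -20)) = 40.3609
d((-19, 10), (-12, -6)) = 17.4642
d((7, 13), (8, -20)) = 33.0151
d((7, 13), (-12, -6)) = 26.8701
d((8, -20), (-12, -6)) = 24.4131

Closest pair: (17, -5) and (14, 1) with distance 6.7082

The closest pair is (17, -5) and (14, 1) with Euclidean distance 6.7082. For 7 points, brute-force pairwise comparison is shown above. For large n, the divide-and-conquer algorithm (sort by x, recurse on halves, check the dividing strip) achieves O(n log n).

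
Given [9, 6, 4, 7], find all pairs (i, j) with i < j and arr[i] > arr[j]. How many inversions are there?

Finding inversions in [9, 6, 4, 7]:

(0, 1): arr[0]=9 > arr[1]=6
(0, 2): arr[0]=9 > arr[2]=4
(0, 3): arr[0]=9 > arr[3]=7
(1, 2): arr[1]=6 > arr[2]=4

Total inversions: 4

The array has 4 inversion(s): (0,1), (0,2), (0,3), (1,2). Each pair (i,j) satisfies i < j and arr[i] > arr[j].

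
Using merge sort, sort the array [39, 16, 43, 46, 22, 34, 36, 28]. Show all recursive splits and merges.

Merge sort trace:

Split: [39, 16, 43, 46, 22, 34, 36, 28] -> [39, 16, 43, 46] and [22, 34, 36, 28]
  Split: [39, 16, 43, 46] -> [39, 16] and [43, 46]
    Split: [39, 16] -> [39] and [16]
    Merge: [39] + [16] -> [16, 39]
    Split: [43, 46] -> [43] and [46]
    Merge: [43] + [46] -> [43, 46]
  Merge: [16, 39] + [43, 46] -> [16, 39, 43, 46]
  Split: [22, 34, 36, 28] -> [22, 34] and [36, 28]
    Split: [22, 34] -> [22] and [34]
    Merge: [22] + [34] -> [22, 34]
    Split: [36, 28] -> [36] and [28]
    Merge: [36] + [28] -> [28, 36]
  Merge: [22, 34] + [28, 36] -> [22, 28, 34, 36]
Merge: [16, 39, 43, 46] + [22, 28, 34, 36] -> [16, 22, 28, 34, 36, 39, 43, 46]

Final sorted array: [16, 22, 28, 34, 36, 39, 43, 46]

The merge sort proceeds by recursively splitting the array and merging sorted halves.
After all merges, the sorted array is [16, 22, 28, 34, 36, 39, 43, 46].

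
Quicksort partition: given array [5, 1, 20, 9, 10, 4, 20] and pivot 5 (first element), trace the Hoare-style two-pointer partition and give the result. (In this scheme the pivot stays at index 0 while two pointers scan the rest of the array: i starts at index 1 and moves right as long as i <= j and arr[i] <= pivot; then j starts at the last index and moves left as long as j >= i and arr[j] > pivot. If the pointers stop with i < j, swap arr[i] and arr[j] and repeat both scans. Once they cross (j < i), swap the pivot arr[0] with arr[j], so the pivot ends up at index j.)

Hoare-style two-pointer partition with pivot = 5:

Initial array: [5, 1, 20, 9, 10, 4, 20]

Pointers start at i = 1, j = 6.
i stops at index 2 (arr[2]=20 > 5), j stops at index 5 (arr[5]=4 <= 5): swap arr[2] and arr[5], array becomes [5, 1, 4, 9, 10, 20, 20]
i ends at 3, j ends at 2: the pointers have crossed (j < i), so scanning stops.

Swap pivot arr[0] with arr[2] to place pivot at position 2: [4, 1, 5, 9, 10, 20, 20]
Pivot position: 2

After partitioning with pivot 5, the array becomes [4, 1, 5, 9, 10, 20, 20]. The pivot is placed at index 2. All elements to the left of the pivot are <= 5, and all elements to the right are > 5.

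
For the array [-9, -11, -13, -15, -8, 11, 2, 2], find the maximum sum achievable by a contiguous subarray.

Using Kadane's algorithm on [-9, -11, -13, -15, -8, 11, 2, 2]:

Scanning through the array:
Position 1 (value -11): max_ending_here = -11, max_so_far = -9
Position 2 (value -13): max_ending_here = -13, max_so_far = -9
Position 3 (value -15): max_ending_here = -15, max_so_far = -9
Position 4 (value -8): max_ending_here = -8, max_so_far = -8
Position 5 (value 11): max_ending_here = 11, max_so_far = 11
Position 6 (value 2): max_ending_here = 13, max_so_far = 13
Position 7 (value 2): max_ending_here = 15, max_so_far = 15

Maximum subarray: [11, 2, 2]
Maximum sum: 15

The maximum subarray is [11, 2, 2] with sum 15. This subarray runs from index 5 to index 7.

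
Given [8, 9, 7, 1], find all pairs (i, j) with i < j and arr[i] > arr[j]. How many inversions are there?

Finding inversions in [8, 9, 7, 1]:

(0, 2): arr[0]=8 > arr[2]=7
(0, 3): arr[0]=8 > arr[3]=1
(1, 2): arr[1]=9 > arr[2]=7
(1, 3): arr[1]=9 > arr[3]=1
(2, 3): arr[2]=7 > arr[3]=1

Total inversions: 5

The array has 5 inversion(s): (0,2), (0,3), (1,2), (1,3), (2,3). Each pair (i,j) satisfies i < j and arr[i] > arr[j].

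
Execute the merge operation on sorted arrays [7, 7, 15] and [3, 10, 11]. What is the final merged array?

Merging process:

Compare 7 vs 3: take 3 from right. Merged: [3]
Compare 7 vs 10: take 7 from left. Merged: [3, 7]
Compare 7 vs 10: take 7 from left. Merged: [3, 7, 7]
Compare 15 vs 10: take 10 from right. Merged: [3, 7, 7, 10]
Compare 15 vs 11: take 11 from right. Merged: [3, 7, 7, 10, 11]
Append remaining from left: [15]. Merged: [3, 7, 7, 10, 11, 15]

Final merged array: [3, 7, 7, 10, 11, 15]
Total comparisons: 5

The merged array is [3, 7, 7, 10, 11, 15], requiring 5 comparisons. The merge step runs in O(n) time where n is the total number of elements.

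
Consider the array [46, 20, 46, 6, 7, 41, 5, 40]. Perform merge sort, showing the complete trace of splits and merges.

Merge sort trace:

Split: [46, 20, 46, 6, 7, 41, 5, 40] -> [46, 20, 46, 6] and [7, 41, 5, 40]
  Split: [46, 20, 46, 6] -> [46, 20] and [46, 6]
    Split: [46, 20] -> [46] and [20]
    Merge: [46] + [20] -> [20, 46]
    Split: [46, 6] -> [46] and [6]
    Merge: [46] + [6] -> [6, 46]
  Merge: [20, 46] + [6, 46] -> [6, 20, 46, 46]
  Split: [7, 41, 5, 40] -> [7, 41] and [5, 40]
    Split: [7, 41] -> [7] and [41]
    Merge: [7] + [41] -> [7, 41]
    Split: [5, 40] -> [5] and [40]
    Merge: [5] + [40] -> [5, 40]
  Merge: [7, 41] + [5, 40] -> [5, 7, 40, 41]
Merge: [6, 20, 46, 46] + [5, 7, 40, 41] -> [5, 6, 7, 20, 40, 41, 46, 46]

Final sorted array: [5, 6, 7, 20, 40, 41, 46, 46]

The merge sort proceeds by recursively splitting the array and merging sorted halves.
After all merges, the sorted array is [5, 6, 7, 20, 40, 41, 46, 46].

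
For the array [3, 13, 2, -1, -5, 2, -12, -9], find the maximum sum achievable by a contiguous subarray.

Using Kadane's algorithm on [3, 13, 2, -1, -5, 2, -12, -9]:

Scanning through the array:
Position 1 (value 13): max_ending_here = 16, max_so_far = 16
Position 2 (value 2): max_ending_here = 18, max_so_far = 18
Position 3 (value -1): max_ending_here = 17, max_so_far = 18
Position 4 (value -5): max_ending_here = 12, max_so_far = 18
Position 5 (value 2): max_ending_here = 14, max_so_far = 18
Position 6 (value -12): max_ending_here = 2, max_so_far = 18
Position 7 (value -9): max_ending_here = -7, max_so_far = 18

Maximum subarray: [3, 13, 2]
Maximum sum: 18

The maximum subarray is [3, 13, 2] with sum 18. This subarray runs from index 0 to index 2.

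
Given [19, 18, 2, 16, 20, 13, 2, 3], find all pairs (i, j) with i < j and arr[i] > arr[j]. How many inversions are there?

Finding inversions in [19, 18, 2, 16, 20, 13, 2, 3]:

(0, 1): arr[0]=19 > arr[1]=18
(0, 2): arr[0]=19 > arr[2]=2
(0, 3): arr[0]=19 > arr[3]=16
(0, 5): arr[0]=19 > arr[5]=13
(0, 6): arr[0]=19 > arr[6]=2
(0, 7): arr[0]=19 > arr[7]=3
(1, 2): arr[1]=18 > arr[2]=2
(1, 3): arr[1]=18 > arr[3]=16
(1, 5): arr[1]=18 > arr[5]=13
(1, 6): arr[1]=18 > arr[6]=2
(1, 7): arr[1]=18 > arr[7]=3
(3, 5): arr[3]=16 > arr[5]=13
(3, 6): arr[3]=16 > arr[6]=2
(3, 7): arr[3]=16 > arr[7]=3
(4, 5): arr[4]=20 > arr[5]=13
(4, 6): arr[4]=20 > arr[6]=2
(4, 7): arr[4]=20 > arr[7]=3
(5, 6): arr[5]=13 > arr[6]=2
(5, 7): arr[5]=13 > arr[7]=3

Total inversions: 19

The array has 19 inversion(s): (0,1), (0,2), (0,3), (0,5), (0,6), (0,7), (1,2), (1,3), (1,5), (1,6), (1,7), (3,5), (3,6), (3,7), (4,5), (4,6), (4,7), (5,6), (5,7). Each pair (i,j) satisfies i < j and arr[i] > arr[j].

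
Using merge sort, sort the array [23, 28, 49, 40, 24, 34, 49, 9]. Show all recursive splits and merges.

Merge sort trace:

Split: [23, 28, 49, 40, 24, 34, 49, 9] -> [23, 28, 49, 40] and [24, 34, 49, 9]
  Split: [23, 28, 49, 40] -> [23, 28] and [49, 40]
    Split: [23, 28] -> [23] and [28]
    Merge: [23] + [28] -> [23, 28]
    Split: [49, 40] -> [49] and [40]
    Merge: [49] + [40] -> [40, 49]
  Merge: [23, 28] + [40, 49] -> [23, 28, 40, 49]
  Split: [24, 34, 49, 9] -> [24, 34] and [49, 9]
    Split: [24, 34] -> [24] and [34]
    Merge: [24] + [34] -> [24, 34]
    Split: [49, 9] -> [49] and [9]
    Merge: [49] + [9] -> [9, 49]
  Merge: [24, 34] + [9, 49] -> [9, 24, 34, 49]
Merge: [23, 28, 40, 49] + [9, 24, 34, 49] -> [9, 23, 24, 28, 34, 40, 49, 49]

Final sorted array: [9, 23, 24, 28, 34, 40, 49, 49]

The merge sort proceeds by recursively splitting the array and merging sorted halves.
After all merges, the sorted array is [9, 23, 24, 28, 34, 40, 49, 49].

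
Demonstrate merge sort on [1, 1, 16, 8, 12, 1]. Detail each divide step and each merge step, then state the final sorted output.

Merge sort trace:

Split: [1, 1, 16, 8, 12, 1] -> [1, 1, 16] and [8, 12, 1]
  Split: [1, 1, 16] -> [1] and [1, 16]
    Split: [1, 16] -> [1] and [16]
    Merge: [1] + [16] -> [1, 16]
  Merge: [1] + [1, 16] -> [1, 1, 16]
  Split: [8, 12, 1] -> [8] and [12, 1]
    Split: [12, 1] -> [12] and [1]
    Merge: [12] + [1] -> [1, 12]
  Merge: [8] + [1, 12] -> [1, 8, 12]
Merge: [1, 1, 16] + [1, 8, 12] -> [1, 1, 1, 8, 12, 16]

Final sorted array: [1, 1, 1, 8, 12, 16]

The merge sort proceeds by recursively splitting the array and merging sorted halves.
After all merges, the sorted array is [1, 1, 1, 8, 12, 16].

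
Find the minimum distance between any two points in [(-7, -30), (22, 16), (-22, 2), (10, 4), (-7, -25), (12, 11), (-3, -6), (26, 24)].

Computing all pairwise distances among 8 points:

d((-7, -30), (22, 16)) = 54.3783
d((-7, -30), (-22, 2)) = 35.3412
d((-7, -30), (10, 4)) = 38.0132
d((-7, -30), (-7, -25)) = 5.0 <-- minimum
d((-7, -30), (12, 11)) = 45.1885
d((-7, -30), (-3, -6)) = 24.3311
d((-7, -30), (26, 24)) = 63.2851
d((22, 16), (-22, 2)) = 46.1736
d((22, 16), (10, 4)) = 16.9706
d((22, 16), (-7, -25)) = 50.2195
d((22, 16), (12, 11)) = 11.1803
d((22, 16), (-3, -6)) = 33.3017
d((22, 16), (26, 24)) = 8.9443
d((-22, 2), (10, 4)) = 32.0624
d((-22, 2), (-7, -25)) = 30.8869
d((-22, 2), (12, 11)) = 35.171
d((-22, 2), (-3, -6)) = 20.6155
d((-22, 2), (26, 24)) = 52.8015
d((10, 4), (-7, -25)) = 33.6155
d((10, 4), (12, 11)) = 7.2801
d((10, 4), (-3, -6)) = 16.4012
d((10, 4), (26, 24)) = 25.6125
d((-7, -25), (12, 11)) = 40.7063
d((-7, -25), (-3, -6)) = 19.4165
d((-7, -25), (26, 24)) = 59.0762
d((12, 11), (-3, -6)) = 22.6716
d((12, 11), (26, 24)) = 19.105
d((-3, -6), (26, 24)) = 41.7253

Closest pair: (-7, -30) and (-7, -25) with distance 5.0

The closest pair is (-7, -30) and (-7, -25) with Euclidean distance 5.0. For 8 points, brute-force pairwise comparison is shown above. For large n, the divide-and-conquer algorithm (sort by x, recurse on halves, check the dividing strip) achieves O(n log n).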